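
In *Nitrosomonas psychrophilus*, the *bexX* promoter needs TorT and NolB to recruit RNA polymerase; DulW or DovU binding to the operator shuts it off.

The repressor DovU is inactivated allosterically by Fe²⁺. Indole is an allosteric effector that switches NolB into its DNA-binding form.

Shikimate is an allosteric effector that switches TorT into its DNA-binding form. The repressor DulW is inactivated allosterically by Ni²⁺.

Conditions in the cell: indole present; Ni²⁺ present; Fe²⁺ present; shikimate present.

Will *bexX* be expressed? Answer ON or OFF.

Ni²⁺ is present, so DulW is inactive.
Shikimate is present, so TorT is active.
Fe²⁺ is present, so DovU is inactive.
Indole is present, so NolB is active.
No repressor is bound and TorT and NolB are active, so *bexX* is transcribed.

ON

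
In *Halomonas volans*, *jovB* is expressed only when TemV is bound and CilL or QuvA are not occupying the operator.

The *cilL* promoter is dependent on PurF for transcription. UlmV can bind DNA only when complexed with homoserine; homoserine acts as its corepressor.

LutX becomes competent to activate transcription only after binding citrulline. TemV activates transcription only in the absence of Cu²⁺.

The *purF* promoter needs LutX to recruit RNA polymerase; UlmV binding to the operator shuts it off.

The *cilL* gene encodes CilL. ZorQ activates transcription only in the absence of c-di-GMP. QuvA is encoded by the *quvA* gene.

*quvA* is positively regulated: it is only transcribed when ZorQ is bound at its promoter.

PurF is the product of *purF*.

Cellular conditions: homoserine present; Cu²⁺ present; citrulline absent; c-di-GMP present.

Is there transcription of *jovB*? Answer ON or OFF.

Homoserine is present, so UlmV is active.
Citrulline is absent, so LutX is inactive.
With repressor UlmV bound, *purF* is not transcribed.
So PurF is not produced.
Required activator PurF is absent, so *cilL* is not transcribed.
So CilL is not produced.
Cu²⁺ is present, so TemV is inactive.
c-di-GMP is present, so ZorQ is inactive.
Required activator ZorQ is absent, so *quvA* is not transcribed.
So QuvA is not produced.
Required activator TemV is absent, so *jovB* is not transcribed.

OFF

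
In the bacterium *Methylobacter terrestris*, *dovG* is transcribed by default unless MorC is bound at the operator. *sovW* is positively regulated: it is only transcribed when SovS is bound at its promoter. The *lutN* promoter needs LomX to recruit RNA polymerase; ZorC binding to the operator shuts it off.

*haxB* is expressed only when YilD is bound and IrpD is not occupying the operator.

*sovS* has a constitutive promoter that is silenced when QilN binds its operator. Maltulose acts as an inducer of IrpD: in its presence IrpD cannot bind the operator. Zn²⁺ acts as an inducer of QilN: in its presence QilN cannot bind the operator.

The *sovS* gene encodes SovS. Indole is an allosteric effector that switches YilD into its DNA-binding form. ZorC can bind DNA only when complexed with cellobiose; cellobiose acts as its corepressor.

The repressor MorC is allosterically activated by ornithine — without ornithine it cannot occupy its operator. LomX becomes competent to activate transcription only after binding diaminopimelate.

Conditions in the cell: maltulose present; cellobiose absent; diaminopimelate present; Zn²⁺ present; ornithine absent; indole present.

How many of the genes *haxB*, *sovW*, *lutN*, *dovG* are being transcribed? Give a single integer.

4

Maltulose is present, so IrpD is inactive.
Indole is present, so YilD is active.
No repressor is bound and YilD is active, so *haxB* is transcribed.
→ *haxB* is ON.
Zn²⁺ is present, so QilN is inactive.
With no repressor bound, *sovS* is transcribed.
So SovS is produced and active.
No repressor is bound and SovS is active, so *sovW* is transcribed.
→ *sovW* is ON.
Cellobiose is absent, so ZorC is inactive.
Diaminopimelate is present, so LomX is active.
No repressor is bound and LomX is active, so *lutN* is transcribed.
→ *lutN* is ON.
Ornithine is absent, so MorC is inactive.
With no repressor bound, *dovG* is transcribed.
→ *dovG* is ON.
4 of the 4 genes are transcribed.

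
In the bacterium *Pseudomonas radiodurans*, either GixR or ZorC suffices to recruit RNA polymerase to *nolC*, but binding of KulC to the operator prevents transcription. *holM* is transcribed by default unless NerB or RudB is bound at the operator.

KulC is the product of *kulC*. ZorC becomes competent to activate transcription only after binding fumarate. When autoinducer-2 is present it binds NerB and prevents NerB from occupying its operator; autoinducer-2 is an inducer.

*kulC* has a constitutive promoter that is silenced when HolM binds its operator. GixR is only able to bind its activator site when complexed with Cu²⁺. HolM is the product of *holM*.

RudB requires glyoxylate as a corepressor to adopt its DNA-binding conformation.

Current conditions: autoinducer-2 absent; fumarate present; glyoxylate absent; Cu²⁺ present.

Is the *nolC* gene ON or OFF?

Cu²⁺ is present, so GixR is active.
Fumarate is present, so ZorC is active.
Autoinducer-2 is absent, so NerB is active.
Glyoxylate is absent, so RudB is inactive.
With repressor NerB bound, *holM* is not transcribed.
So HolM is not produced.
With no repressor bound, *kulC* is transcribed.
So KulC is produced and active.
With repressor KulC bound, *nolC* is not transcribed.

OFF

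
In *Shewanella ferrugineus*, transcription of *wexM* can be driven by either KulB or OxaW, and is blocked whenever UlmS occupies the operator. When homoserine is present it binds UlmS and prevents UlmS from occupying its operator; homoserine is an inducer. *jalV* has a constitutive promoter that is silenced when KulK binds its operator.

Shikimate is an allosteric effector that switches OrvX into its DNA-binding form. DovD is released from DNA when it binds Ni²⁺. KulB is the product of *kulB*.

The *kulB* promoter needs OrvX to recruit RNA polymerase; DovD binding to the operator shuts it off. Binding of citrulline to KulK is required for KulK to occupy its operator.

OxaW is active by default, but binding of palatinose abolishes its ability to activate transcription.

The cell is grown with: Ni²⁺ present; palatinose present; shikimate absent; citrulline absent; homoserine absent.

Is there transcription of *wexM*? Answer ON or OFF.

OFF

Homoserine is absent, so UlmS is active.
Shikimate is absent, so OrvX is inactive.
Ni²⁺ is present, so DovD is inactive.
Required activator OrvX is absent, so *kulB* is not transcribed.
So KulB is not produced.
Palatinose is present, so OxaW is inactive.
With repressor UlmS bound, *wexM* is not transcribed.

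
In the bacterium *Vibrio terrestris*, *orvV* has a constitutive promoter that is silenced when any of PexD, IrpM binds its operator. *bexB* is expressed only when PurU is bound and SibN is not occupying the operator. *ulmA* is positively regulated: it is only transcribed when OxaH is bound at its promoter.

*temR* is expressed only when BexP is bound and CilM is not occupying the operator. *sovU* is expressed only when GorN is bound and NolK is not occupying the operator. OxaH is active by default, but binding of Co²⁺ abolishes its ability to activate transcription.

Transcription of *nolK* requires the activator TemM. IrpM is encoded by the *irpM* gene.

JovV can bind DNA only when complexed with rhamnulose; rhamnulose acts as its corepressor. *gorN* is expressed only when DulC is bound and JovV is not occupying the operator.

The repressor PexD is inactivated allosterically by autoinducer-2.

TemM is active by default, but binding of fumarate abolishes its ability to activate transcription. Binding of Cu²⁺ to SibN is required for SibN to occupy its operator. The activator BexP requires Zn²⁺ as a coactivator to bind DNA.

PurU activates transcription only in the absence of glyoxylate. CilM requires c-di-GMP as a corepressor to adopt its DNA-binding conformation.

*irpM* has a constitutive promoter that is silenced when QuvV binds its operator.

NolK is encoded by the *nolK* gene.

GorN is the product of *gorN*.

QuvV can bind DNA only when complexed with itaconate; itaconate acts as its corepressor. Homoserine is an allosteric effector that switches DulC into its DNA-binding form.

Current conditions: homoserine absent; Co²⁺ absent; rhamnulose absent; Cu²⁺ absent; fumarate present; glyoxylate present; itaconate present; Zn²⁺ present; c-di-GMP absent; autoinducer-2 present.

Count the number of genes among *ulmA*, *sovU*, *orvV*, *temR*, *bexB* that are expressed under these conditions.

3

Co²⁺ is absent, so OxaH is active.
No repressor is bound and OxaH is active, so *ulmA* is transcribed.
→ *ulmA* is ON.
Fumarate is present, so TemM is inactive.
Required activator TemM is absent, so *nolK* is not transcribed.
So NolK is not produced.
Rhamnulose is absent, so JovV is inactive.
Homoserine is absent, so DulC is inactive.
Required activator DulC is absent, so *gorN* is not transcribed.
So GorN is not produced.
Required activator GorN is absent, so *sovU* is not transcribed.
→ *sovU* is OFF.
Autoinducer-2 is present, so PexD is inactive.
Itaconate is present, so QuvV is active.
With repressor QuvV bound, *irpM* is not transcribed.
So IrpM is not produced.
With no repressor bound, *orvV* is transcribed.
→ *orvV* is ON.
Zn²⁺ is present, so BexP is active.
c-di-GMP is absent, so CilM is inactive.
No repressor is bound and BexP is active, so *temR* is transcribed.
→ *temR* is ON.
Glyoxylate is present, so PurU is inactive.
Cu²⁺ is absent, so SibN is inactive.
Required activator PurU is absent, so *bexB* is not transcribed.
→ *bexB* is OFF.
3 of the 5 genes are transcribed.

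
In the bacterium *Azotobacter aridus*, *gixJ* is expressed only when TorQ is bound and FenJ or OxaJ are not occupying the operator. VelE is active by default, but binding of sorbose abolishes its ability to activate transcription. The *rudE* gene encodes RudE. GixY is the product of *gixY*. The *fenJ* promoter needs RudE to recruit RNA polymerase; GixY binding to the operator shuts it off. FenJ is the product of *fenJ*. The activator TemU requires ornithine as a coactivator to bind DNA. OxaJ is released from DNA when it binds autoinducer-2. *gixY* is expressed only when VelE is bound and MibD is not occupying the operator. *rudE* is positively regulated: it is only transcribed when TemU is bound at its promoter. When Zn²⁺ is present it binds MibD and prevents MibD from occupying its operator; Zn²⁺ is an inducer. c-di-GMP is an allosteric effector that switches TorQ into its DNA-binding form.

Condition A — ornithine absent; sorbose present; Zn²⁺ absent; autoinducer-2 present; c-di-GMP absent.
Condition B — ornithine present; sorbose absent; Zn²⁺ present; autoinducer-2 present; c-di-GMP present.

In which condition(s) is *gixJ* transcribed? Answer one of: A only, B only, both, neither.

B only

Condition A:
Ornithine is absent, so TemU is inactive.
Required activator TemU is absent, so *rudE* is not transcribed.
So RudE is not produced.
Sorbose is present, so VelE is inactive.
Zn²⁺ is absent, so MibD is active.
With repressor MibD bound, *gixY* is not transcribed.
So GixY is not produced.
Required activator RudE is absent, so *fenJ* is not transcribed.
So FenJ is not produced.
Autoinducer-2 is present, so OxaJ is inactive.
c-di-GMP is absent, so TorQ is inactive.
Required activator TorQ is absent, so *gixJ* is not transcribed.
→ *gixJ* is OFF in A.
Condition B:
Ornithine is present, so TemU is active.
No repressor is bound and TemU is active, so *rudE* is transcribed.
So RudE is produced and active.
Sorbose is absent, so VelE is active.
Zn²⁺ is present, so MibD is inactive.
No repressor is bound and VelE is active, so *gixY* is transcribed.
So GixY is produced and active.
With repressor GixY bound, *fenJ* is not transcribed.
So FenJ is not produced.
Autoinducer-2 is present, so OxaJ is inactive.
c-di-GMP is present, so TorQ is active.
No repressor is bound and TorQ is active, so *gixJ* is transcribed.
→ *gixJ* is ON in B.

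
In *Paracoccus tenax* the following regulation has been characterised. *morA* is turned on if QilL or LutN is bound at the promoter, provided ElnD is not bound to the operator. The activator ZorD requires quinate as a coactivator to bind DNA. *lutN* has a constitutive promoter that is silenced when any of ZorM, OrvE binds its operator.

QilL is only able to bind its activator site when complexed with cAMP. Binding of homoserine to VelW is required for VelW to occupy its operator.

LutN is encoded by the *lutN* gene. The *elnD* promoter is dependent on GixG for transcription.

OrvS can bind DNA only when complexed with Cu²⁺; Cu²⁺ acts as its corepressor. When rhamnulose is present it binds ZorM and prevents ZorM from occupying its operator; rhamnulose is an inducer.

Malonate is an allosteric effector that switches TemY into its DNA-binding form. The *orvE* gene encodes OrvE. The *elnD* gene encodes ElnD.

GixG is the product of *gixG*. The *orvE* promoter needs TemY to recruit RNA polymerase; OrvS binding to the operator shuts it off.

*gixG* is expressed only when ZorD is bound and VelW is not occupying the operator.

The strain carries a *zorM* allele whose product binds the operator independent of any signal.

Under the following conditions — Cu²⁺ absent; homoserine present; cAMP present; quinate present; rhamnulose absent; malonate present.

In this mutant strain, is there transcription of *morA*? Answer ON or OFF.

Quinate is present, so ZorD is active.
Homoserine is present, so VelW is active.
With repressor VelW bound, *gixG* is not transcribed.
So GixG is not produced.
Required activator GixG is absent, so *elnD* is not transcribed.
So ElnD is not produced.
cAMP is present, so QilL is active.
ZorM is constitutively active in this strain.
Cu²⁺ is absent, so OrvS is inactive.
Malonate is present, so TemY is active.
No repressor is bound and TemY is active, so *orvE* is transcribed.
So OrvE is produced and active.
With repressor ZorM bound, *lutN* is not transcribed.
So LutN is not produced.
Activator QilL is present, so *morA* is transcribed.

ON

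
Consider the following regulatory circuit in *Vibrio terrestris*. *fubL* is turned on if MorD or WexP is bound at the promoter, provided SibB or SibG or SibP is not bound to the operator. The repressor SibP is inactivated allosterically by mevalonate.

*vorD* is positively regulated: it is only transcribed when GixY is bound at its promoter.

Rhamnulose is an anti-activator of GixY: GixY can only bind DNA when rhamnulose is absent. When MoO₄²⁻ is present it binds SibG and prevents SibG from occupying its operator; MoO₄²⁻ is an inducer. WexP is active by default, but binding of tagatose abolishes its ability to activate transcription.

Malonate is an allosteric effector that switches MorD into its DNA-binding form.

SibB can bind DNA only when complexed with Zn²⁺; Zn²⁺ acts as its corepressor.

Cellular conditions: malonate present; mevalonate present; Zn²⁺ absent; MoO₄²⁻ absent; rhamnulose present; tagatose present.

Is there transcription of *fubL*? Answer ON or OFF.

Zn²⁺ is absent, so SibB is inactive.
MoO₄²⁻ is absent, so SibG is active.
Malonate is present, so MorD is active.
Tagatose is present, so WexP is inactive.
Mevalonate is present, so SibP is inactive.
With repressor SibG bound, *fubL* is not transcribed.

OFF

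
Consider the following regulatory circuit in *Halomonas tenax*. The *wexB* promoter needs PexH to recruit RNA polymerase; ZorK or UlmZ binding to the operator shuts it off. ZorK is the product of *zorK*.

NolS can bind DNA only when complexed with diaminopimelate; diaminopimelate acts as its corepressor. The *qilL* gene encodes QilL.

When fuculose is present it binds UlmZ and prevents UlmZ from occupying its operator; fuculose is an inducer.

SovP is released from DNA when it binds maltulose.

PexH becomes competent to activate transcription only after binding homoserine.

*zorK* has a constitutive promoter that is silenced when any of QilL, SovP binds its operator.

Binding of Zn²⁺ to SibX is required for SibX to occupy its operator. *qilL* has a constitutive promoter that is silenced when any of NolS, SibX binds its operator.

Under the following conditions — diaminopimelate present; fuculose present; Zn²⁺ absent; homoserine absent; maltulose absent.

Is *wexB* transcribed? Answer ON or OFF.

Diaminopimelate is present, so NolS is active.
Zn²⁺ is absent, so SibX is inactive.
With repressor NolS bound, *qilL* is not transcribed.
So QilL is not produced.
Maltulose is absent, so SovP is active.
With repressor SovP bound, *zorK* is not transcribed.
So ZorK is not produced.
Homoserine is absent, so PexH is inactive.
Fuculose is present, so UlmZ is inactive.
Required activator PexH is absent, so *wexB* is not transcribed.

OFF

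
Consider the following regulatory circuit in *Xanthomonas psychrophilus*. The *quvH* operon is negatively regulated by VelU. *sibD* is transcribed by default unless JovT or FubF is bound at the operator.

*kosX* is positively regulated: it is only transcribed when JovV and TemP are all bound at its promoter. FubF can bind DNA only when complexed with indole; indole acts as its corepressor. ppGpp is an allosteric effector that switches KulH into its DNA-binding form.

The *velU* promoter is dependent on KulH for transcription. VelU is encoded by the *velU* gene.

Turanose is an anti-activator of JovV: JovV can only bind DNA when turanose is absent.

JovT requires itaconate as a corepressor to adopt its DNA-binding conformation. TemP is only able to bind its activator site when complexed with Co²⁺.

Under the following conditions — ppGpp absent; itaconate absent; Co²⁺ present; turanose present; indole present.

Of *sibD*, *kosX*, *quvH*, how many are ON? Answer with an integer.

Itaconate is absent, so JovT is inactive.
Indole is present, so FubF is active.
With repressor FubF bound, *sibD* is not transcribed.
→ *sibD* is OFF.
Turanose is present, so JovV is inactive.
Co²⁺ is present, so TemP is active.
Required activator JovV is absent, so *kosX* is not transcribed.
→ *kosX* is OFF.
ppGpp is absent, so KulH is inactive.
Required activator KulH is absent, so *velU* is not transcribed.
So VelU is not produced.
With no repressor bound, *quvH* is transcribed.
→ *quvH* is ON.
1 of the 3 genes is transcribed.

1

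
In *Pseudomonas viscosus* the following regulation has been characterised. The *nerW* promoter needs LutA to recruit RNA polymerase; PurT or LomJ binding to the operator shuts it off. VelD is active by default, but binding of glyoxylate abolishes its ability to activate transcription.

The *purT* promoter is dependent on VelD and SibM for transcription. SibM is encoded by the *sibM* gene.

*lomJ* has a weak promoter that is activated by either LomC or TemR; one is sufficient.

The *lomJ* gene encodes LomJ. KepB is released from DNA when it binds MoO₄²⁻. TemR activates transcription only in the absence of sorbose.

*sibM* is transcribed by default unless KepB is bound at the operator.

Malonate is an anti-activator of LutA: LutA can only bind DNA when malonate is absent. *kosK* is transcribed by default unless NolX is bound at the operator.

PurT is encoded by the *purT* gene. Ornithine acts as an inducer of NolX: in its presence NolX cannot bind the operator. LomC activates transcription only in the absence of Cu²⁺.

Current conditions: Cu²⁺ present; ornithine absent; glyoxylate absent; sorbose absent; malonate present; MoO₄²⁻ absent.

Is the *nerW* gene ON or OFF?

OFF

Malonate is present, so LutA is inactive.
Glyoxylate is absent, so VelD is active.
MoO₄²⁻ is absent, so KepB is active.
With repressor KepB bound, *sibM* is not transcribed.
So SibM is not produced.
Required activator SibM is absent, so *purT* is not transcribed.
So PurT is not produced.
Cu²⁺ is present, so LomC is inactive.
Sorbose is absent, so TemR is active.
Activator TemR is present, so *lomJ* is transcribed.
So LomJ is produced and active.
With repressor LomJ bound, *nerW* is not transcribed.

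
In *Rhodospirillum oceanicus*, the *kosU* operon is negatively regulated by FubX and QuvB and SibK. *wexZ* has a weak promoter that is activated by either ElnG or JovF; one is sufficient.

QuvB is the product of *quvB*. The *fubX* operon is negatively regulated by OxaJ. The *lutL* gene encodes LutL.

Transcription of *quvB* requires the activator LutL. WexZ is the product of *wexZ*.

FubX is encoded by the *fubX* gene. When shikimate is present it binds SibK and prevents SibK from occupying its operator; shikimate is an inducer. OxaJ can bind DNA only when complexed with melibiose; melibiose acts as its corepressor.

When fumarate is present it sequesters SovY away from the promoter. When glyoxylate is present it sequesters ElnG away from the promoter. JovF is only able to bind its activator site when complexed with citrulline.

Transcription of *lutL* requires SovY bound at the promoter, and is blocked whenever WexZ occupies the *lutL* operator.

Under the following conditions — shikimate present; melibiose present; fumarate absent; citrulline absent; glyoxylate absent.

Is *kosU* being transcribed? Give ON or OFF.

Melibiose is present, so OxaJ is active.
With repressor OxaJ bound, *fubX* is not transcribed.
So FubX is not produced.
Fumarate is absent, so SovY is active.
Glyoxylate is absent, so ElnG is active.
Citrulline is absent, so JovF is inactive.
Activator ElnG is present, so *wexZ* is transcribed.
So WexZ is produced and active.
With repressor WexZ bound, *lutL* is not transcribed.
So LutL is not produced.
Required activator LutL is absent, so *quvB* is not transcribed.
So QuvB is not produced.
Shikimate is present, so SibK is inactive.
With no repressor bound, *kosU* is transcribed.

ON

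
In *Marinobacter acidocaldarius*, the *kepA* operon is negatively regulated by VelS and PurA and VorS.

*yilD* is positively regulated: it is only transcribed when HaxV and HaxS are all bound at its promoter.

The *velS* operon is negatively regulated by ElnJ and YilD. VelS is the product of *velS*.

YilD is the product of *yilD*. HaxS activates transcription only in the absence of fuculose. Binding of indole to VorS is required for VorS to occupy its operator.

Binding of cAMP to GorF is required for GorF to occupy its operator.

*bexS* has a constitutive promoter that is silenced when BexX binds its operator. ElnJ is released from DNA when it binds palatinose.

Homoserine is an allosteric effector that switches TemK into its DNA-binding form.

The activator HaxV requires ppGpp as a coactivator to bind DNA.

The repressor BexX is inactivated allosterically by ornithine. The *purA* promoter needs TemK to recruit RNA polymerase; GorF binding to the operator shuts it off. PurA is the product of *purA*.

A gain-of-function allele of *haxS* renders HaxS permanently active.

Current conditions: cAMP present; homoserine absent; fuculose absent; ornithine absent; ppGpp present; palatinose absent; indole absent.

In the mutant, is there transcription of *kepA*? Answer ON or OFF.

ON

Palatinose is absent, so ElnJ is active.
ppGpp is present, so HaxV is active.
HaxS is constitutively active in this strain.
No repressor is bound and HaxV and HaxS are active, so *yilD* is transcribed.
So YilD is produced and active.
With repressor ElnJ bound, *velS* is not transcribed.
So VelS is not produced.
cAMP is present, so GorF is active.
Homoserine is absent, so TemK is inactive.
With repressor GorF bound, *purA* is not transcribed.
So PurA is not produced.
Indole is absent, so VorS is inactive.
With no repressor bound, *kepA* is transcribed.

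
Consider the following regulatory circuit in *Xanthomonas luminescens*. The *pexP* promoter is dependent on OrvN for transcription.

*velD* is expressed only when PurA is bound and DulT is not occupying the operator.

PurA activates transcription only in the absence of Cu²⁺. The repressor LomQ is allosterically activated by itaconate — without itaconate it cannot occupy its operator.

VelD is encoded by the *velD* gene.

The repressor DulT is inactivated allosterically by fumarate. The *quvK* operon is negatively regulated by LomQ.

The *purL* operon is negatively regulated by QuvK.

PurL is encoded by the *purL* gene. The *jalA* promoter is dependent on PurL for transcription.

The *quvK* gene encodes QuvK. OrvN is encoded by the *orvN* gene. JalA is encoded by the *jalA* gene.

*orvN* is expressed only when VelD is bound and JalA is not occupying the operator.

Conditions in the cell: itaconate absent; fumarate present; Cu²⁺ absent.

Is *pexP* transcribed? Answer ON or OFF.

Itaconate is absent, so LomQ is inactive.
With no repressor bound, *quvK* is transcribed.
So QuvK is produced and active.
With repressor QuvK bound, *purL* is not transcribed.
So PurL is not produced.
Required activator PurL is absent, so *jalA* is not transcribed.
So JalA is not produced.
Fumarate is present, so DulT is inactive.
Cu²⁺ is absent, so PurA is active.
No repressor is bound and PurA is active, so *velD* is transcribed.
So VelD is produced and active.
No repressor is bound and VelD is active, so *orvN* is transcribed.
So OrvN is produced and active.
No repressor is bound and OrvN is active, so *pexP* is transcribed.

ON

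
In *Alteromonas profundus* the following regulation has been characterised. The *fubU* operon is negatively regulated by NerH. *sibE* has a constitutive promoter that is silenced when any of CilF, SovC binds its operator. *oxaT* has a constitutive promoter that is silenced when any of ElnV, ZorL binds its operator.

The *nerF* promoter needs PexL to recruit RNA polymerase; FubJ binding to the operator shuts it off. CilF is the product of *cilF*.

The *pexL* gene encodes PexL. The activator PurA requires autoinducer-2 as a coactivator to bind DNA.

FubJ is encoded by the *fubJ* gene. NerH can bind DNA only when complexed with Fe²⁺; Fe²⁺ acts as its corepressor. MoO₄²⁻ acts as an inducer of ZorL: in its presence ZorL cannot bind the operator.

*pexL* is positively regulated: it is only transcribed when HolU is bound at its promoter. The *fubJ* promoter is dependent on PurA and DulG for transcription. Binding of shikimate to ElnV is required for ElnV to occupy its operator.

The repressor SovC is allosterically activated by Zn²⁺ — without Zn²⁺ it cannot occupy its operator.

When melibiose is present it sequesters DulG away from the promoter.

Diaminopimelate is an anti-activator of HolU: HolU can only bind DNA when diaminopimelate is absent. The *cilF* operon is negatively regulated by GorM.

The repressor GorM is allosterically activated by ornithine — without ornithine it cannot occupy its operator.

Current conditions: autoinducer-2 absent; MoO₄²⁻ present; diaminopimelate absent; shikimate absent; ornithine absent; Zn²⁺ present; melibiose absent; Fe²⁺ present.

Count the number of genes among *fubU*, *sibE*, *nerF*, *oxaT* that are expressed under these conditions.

2

Fe²⁺ is present, so NerH is active.
With repressor NerH bound, *fubU* is not transcribed.
→ *fubU* is OFF.
Ornithine is absent, so GorM is inactive.
With no repressor bound, *cilF* is transcribed.
So CilF is produced and active.
Zn²⁺ is present, so SovC is active.
With repressor CilF bound, *sibE* is not transcribed.
→ *sibE* is OFF.
Autoinducer-2 is absent, so PurA is inactive.
Melibiose is absent, so DulG is active.
Required activator PurA is absent, so *fubJ* is not transcribed.
So FubJ is not produced.
Diaminopimelate is absent, so HolU is active.
No repressor is bound and HolU is active, so *pexL* is transcribed.
So PexL is produced and active.
No repressor is bound and PexL is active, so *nerF* is transcribed.
→ *nerF* is ON.
Shikimate is absent, so ElnV is inactive.
MoO₄²⁻ is present, so ZorL is inactive.
With no repressor bound, *oxaT* is transcribed.
→ *oxaT* is ON.
2 of the 4 genes are transcribed.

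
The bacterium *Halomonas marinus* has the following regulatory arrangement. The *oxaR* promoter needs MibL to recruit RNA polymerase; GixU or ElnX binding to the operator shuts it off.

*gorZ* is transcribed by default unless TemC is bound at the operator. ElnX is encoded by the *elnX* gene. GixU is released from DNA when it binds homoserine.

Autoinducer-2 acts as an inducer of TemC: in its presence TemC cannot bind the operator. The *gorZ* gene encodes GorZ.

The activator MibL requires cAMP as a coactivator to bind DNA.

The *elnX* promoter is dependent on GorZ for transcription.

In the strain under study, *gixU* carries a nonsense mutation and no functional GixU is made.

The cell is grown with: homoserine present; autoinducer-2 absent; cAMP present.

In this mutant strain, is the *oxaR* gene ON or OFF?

ON

GixU is non-functional in this strain, so it has no effect.
Autoinducer-2 is absent, so TemC is active.
With repressor TemC bound, *gorZ* is not transcribed.
So GorZ is not produced.
Required activator GorZ is absent, so *elnX* is not transcribed.
So ElnX is not produced.
cAMP is present, so MibL is active.
No repressor is bound and MibL is active, so *oxaR* is transcribed.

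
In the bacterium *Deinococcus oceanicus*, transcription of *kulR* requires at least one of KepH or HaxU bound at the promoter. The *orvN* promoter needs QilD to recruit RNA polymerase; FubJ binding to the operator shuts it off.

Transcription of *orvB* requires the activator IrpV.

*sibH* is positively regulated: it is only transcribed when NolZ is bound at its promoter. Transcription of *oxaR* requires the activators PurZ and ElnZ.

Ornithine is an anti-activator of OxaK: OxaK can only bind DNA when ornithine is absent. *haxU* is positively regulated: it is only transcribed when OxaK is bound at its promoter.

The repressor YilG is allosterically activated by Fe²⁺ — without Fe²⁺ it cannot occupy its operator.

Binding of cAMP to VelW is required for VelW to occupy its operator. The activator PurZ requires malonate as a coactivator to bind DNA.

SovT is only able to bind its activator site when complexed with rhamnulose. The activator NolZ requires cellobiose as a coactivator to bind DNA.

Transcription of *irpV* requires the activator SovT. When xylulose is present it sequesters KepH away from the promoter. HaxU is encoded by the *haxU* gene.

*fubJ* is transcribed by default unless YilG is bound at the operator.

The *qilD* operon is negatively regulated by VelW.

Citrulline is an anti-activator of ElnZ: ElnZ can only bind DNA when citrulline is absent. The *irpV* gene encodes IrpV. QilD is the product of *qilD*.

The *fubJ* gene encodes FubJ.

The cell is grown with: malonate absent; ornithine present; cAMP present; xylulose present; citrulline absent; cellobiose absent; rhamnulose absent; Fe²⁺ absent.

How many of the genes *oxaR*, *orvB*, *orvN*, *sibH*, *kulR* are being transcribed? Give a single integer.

Malonate is absent, so PurZ is inactive.
Citrulline is absent, so ElnZ is active.
Required activator PurZ is absent, so *oxaR* is not transcribed.
→ *oxaR* is OFF.
Rhamnulose is absent, so SovT is inactive.
Required activator SovT is absent, so *irpV* is not transcribed.
So IrpV is not produced.
Required activator IrpV is absent, so *orvB* is not transcribed.
→ *orvB* is OFF.
Fe²⁺ is absent, so YilG is inactive.
With no repressor bound, *fubJ* is transcribed.
So FubJ is produced and active.
cAMP is present, so VelW is active.
With repressor VelW bound, *qilD* is not transcribed.
So QilD is not produced.
With repressor FubJ bound, *orvN* is not transcribed.
→ *orvN* is OFF.
Cellobiose is absent, so NolZ is inactive.
Required activator NolZ is absent, so *sibH* is not transcribed.
→ *sibH* is OFF.
Xylulose is present, so KepH is inactive.
Ornithine is present, so OxaK is inactive.
Required activator OxaK is absent, so *haxU* is not transcribed.
So HaxU is not produced.
No activator is available at the *kulR* promoter, so *kulR* is not transcribed.
→ *kulR* is OFF.
0 of the 5 genes are transcribed.

0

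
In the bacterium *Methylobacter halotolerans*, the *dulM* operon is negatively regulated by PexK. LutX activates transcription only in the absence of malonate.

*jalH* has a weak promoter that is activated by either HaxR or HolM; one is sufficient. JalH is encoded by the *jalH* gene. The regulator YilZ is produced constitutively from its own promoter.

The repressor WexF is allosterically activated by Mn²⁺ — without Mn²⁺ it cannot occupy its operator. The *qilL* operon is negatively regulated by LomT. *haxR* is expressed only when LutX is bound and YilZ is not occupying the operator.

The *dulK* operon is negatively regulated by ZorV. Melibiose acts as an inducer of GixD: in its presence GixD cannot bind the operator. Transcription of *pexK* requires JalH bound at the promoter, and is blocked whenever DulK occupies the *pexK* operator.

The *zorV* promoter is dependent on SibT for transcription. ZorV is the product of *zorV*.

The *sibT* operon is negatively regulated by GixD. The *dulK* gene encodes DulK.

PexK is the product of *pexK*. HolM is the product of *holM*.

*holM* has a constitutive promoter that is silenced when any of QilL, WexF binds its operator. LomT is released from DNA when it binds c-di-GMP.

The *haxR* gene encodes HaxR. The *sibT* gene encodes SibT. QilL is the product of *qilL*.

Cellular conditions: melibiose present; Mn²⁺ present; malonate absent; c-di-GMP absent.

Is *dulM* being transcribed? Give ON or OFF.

Melibiose is present, so GixD is inactive.
With no repressor bound, *sibT* is transcribed.
So SibT is produced and active.
No repressor is bound and SibT is active, so *zorV* is transcribed.
So ZorV is produced and active.
With repressor ZorV bound, *dulK* is not transcribed.
So DulK is not produced.
Malonate is absent, so LutX is active.
YilZ is produced constitutively and is active.
With repressor YilZ bound, *haxR* is not transcribed.
So HaxR is not produced.
c-di-GMP is absent, so LomT is active.
With repressor LomT bound, *qilL* is not transcribed.
So QilL is not produced.
Mn²⁺ is present, so WexF is active.
With repressor WexF bound, *holM* is not transcribed.
So HolM is not produced.
No activator is available at the *jalH* promoter, so *jalH* is not transcribed.
So JalH is not produced.
Required activator JalH is absent, so *pexK* is not transcribed.
So PexK is not produced.
With no repressor bound, *dulM* is transcribed.

ON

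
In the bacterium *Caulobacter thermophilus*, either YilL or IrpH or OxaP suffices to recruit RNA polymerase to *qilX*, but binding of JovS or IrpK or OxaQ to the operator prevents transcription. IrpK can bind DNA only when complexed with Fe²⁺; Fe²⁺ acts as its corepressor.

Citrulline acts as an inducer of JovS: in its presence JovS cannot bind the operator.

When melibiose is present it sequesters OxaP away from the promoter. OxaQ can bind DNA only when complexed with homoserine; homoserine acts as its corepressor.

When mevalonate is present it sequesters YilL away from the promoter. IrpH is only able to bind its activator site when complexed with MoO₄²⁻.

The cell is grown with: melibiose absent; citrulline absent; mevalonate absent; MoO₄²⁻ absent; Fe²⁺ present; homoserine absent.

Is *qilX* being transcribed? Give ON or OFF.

OFF

Citrulline is absent, so JovS is active.
Mevalonate is absent, so YilL is active.
MoO₄²⁻ is absent, so IrpH is inactive.
Melibiose is absent, so OxaP is active.
Fe²⁺ is present, so IrpK is active.
Homoserine is absent, so OxaQ is inactive.
With repressor JovS bound, *qilX* is not transcribed.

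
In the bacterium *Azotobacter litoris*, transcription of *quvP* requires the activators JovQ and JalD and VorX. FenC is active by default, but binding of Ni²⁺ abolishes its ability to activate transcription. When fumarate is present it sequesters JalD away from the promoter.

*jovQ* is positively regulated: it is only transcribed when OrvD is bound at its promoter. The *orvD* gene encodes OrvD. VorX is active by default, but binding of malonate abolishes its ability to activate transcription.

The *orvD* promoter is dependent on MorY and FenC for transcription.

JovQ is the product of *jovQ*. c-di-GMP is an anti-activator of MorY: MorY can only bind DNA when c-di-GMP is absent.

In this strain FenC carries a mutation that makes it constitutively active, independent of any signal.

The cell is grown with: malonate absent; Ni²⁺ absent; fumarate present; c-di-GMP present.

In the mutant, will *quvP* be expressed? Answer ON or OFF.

c-di-GMP is present, so MorY is inactive.
FenC is constitutively active in this strain.
Required activator MorY is absent, so *orvD* is not transcribed.
So OrvD is not produced.
Required activator OrvD is absent, so *jovQ* is not transcribed.
So JovQ is not produced.
Fumarate is present, so JalD is inactive.
Malonate is absent, so VorX is active.
Required activator JovQ is absent, so *quvP* is not transcribed.

OFF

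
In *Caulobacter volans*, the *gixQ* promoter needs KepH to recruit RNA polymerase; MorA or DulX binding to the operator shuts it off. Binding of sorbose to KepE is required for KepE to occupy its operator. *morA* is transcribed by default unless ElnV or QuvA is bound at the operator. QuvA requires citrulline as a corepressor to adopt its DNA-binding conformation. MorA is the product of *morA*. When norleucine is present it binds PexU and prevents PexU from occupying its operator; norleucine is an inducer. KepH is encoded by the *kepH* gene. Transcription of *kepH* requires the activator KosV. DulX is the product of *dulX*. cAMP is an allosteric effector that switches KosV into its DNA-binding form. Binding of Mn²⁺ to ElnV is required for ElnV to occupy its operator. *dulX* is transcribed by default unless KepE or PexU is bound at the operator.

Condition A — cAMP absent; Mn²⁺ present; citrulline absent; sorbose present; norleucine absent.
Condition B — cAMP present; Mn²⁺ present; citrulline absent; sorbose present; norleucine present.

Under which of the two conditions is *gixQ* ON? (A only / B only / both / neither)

B only

Condition A:
cAMP is absent, so KosV is inactive.
Required activator KosV is absent, so *kepH* is not transcribed.
So KepH is not produced.
Mn²⁺ is present, so ElnV is active.
Citrulline is absent, so QuvA is inactive.
With repressor ElnV bound, *morA* is not transcribed.
So MorA is not produced.
Sorbose is present, so KepE is active.
Norleucine is absent, so PexU is active.
With repressor KepE bound, *dulX* is not transcribed.
So DulX is not produced.
Required activator KepH is absent, so *gixQ* is not transcribed.
→ *gixQ* is OFF in A.
Condition B:
cAMP is present, so KosV is active.
No repressor is bound and KosV is active, so *kepH* is transcribed.
So KepH is produced and active.
Mn²⁺ is present, so ElnV is active.
Citrulline is absent, so QuvA is inactive.
With repressor ElnV bound, *morA* is not transcribed.
So MorA is not produced.
Sorbose is present, so KepE is active.
Norleucine is present, so PexU is inactive.
With repressor KepE bound, *dulX* is not transcribed.
So DulX is not produced.
No repressor is bound and KepH is active, so *gixQ* is transcribed.
→ *gixQ* is ON in B.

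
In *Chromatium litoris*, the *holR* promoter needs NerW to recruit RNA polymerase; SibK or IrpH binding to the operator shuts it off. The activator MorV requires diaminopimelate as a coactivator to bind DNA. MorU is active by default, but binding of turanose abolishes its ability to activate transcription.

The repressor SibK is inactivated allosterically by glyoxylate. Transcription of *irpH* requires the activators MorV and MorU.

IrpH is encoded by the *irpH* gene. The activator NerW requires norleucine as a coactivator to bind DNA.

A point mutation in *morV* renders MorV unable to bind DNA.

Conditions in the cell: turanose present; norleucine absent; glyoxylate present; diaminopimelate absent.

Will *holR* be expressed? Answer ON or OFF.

OFF

Glyoxylate is present, so SibK is inactive.
MorV is non-functional in this strain, so it has no effect.
Turanose is present, so MorU is inactive.
Required activator MorV is absent, so *irpH* is not transcribed.
So IrpH is not produced.
Norleucine is absent, so NerW is inactive.
Required activator NerW is absent, so *holR* is not transcribed.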